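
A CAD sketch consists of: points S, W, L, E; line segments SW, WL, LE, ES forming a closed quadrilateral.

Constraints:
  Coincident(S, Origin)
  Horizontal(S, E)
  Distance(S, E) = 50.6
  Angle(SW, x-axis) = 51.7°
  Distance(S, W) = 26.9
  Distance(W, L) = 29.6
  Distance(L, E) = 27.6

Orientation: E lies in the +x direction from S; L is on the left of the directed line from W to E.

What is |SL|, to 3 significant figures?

53.1

S is at the origin; SE is horizontal with |SE| = 50.6 and E in +x, so E = (50.6, 0). SW runs at 51.7° with |SW| = 26.9, so W = (16.7, 21.1). L is determined by |WL| = 29.6 and |LE| = 27.6 together: it lies at the intersection of circle(W, 29.6) and circle(E, 27.6). With |WE| = 40.0, the foot of the radical line on WE is 21.4 from W and the perpendicular offset is √(29.6² − 21.4²) = 20.4. Taking the left-of-WE solution: L = (45.6, 27.2).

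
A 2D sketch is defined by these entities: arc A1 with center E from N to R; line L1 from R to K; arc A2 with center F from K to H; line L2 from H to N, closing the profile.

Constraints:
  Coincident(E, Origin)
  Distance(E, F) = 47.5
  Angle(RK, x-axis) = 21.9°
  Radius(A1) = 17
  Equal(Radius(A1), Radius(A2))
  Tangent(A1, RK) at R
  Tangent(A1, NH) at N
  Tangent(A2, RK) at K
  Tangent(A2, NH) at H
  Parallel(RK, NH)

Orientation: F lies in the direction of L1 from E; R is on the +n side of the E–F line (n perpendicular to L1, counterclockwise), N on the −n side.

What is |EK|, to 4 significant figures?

50.45

The slot axis is L1's direction at 21.9°, so u = (cos 21.9°, sin 21.9°) = (0.9278, 0.3730) and n = (−sin 21.9°, cos 21.9°) = (-0.3730, 0.9278). E is at the origin and F lies 47.5 along u from E, so F = 47.5·u = (44.07, 17.72). Tangency of A1 to both parallel lines with radius 17.0 puts R and N at E ± 17.0·n: R = (-6.341, 15.77), N = (6.341, -15.77). Equal radii place K and H the same way about F: K = F + 17.0·n = (37.73, 33.49), H = F − 17.0·n = (50.41, 1.944). Then |EK| = |K − E| = 50.45.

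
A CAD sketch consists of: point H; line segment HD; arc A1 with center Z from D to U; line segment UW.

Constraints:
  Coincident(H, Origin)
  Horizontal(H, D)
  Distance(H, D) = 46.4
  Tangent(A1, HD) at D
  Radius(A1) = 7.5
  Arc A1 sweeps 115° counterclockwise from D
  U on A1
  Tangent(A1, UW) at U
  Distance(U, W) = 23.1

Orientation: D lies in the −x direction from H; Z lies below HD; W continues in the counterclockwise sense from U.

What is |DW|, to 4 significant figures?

31.74

On A1, D sits at bearing 90° from Z; a 115° counterclockwise sweep puts U at bearing 205°, so U = Z + 7.5·(cos 205°, sin 205°) = (-53.20, -10.67). A1 meets UW tangentially, so ZU is at right angles to UW, so UW runs along (−sin 205°, cos 205°); with |UW| = 23.1, W = (-43.43, -31.61). Then |DW| = |W − D| = 31.74.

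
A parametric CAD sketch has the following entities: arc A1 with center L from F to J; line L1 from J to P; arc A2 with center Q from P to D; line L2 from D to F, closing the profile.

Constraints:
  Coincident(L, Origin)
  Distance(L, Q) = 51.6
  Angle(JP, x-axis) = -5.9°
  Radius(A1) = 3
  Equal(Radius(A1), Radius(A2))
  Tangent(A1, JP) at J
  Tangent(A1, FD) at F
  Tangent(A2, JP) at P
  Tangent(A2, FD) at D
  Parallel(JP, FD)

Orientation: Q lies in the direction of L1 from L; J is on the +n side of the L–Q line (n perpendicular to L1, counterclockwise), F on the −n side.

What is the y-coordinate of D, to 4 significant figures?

-8.288

Tangency of A1 to both parallel lines with radius 3.0 puts J and F at L ± 3.0·n: J = (0.3084, 2.984), F = (-0.3084, -2.984). Equal radii place P and D the same way about Q: P = Q + 3.0·n = (51.64, -2.320), D = Q − 3.0·n = (51.02, -8.288). So D.y = -8.288.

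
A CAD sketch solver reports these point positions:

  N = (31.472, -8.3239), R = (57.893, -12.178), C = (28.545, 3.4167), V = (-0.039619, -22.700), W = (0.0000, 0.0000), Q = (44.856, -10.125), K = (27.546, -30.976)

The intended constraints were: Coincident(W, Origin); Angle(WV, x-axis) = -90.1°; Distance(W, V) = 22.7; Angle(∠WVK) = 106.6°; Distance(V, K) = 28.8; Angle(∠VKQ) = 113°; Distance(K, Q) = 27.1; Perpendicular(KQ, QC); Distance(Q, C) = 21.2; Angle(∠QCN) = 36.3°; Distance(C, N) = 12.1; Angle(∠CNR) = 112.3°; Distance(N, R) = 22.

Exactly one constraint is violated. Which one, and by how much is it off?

Distance(N, R) = 22 — off by 4.70.

W = (0.00, 0.00) ✓; WV at -90.10° ✓; |WV| = 22.70 ✓; ∠WVK = 106.6° ✓; |VK| = 28.80 ✓; ∠VKQ = 113.0° ✓; |KQ| = 27.10 ✓; ∠(KQ, QC) = 90.00° ✓; |QC| = 21.20 ✓; ∠QCN = 36.30° ✓; |CN| = 12.10 ✓; ∠CNR = 112.3° ✓; |NR| = 26.70 ✗.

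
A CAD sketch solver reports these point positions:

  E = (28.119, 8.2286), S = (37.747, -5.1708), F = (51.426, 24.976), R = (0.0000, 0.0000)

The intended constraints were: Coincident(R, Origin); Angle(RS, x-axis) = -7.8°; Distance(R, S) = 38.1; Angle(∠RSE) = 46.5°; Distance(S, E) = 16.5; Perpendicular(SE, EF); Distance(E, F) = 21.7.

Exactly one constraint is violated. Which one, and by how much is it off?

Distance(E, F) = 21.7 — off by 7.00.

R = (0.00, 0.00) ✓; RS at -7.800° ✓; |RS| = 38.10 ✓; ∠RSE = 46.50° ✓; |SE| = 16.50 ✓; ∠(SE, EF) = 90.00° ✓; |EF| = 28.70 ✗.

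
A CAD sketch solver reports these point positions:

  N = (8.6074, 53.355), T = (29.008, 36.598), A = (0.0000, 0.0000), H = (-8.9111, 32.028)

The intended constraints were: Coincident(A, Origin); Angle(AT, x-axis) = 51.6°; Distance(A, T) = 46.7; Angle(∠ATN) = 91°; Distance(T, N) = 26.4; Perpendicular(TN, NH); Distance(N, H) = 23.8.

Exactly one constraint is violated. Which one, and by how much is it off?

Distance(N, H) = 23.8 — off by 3.80.

A = (0.00, 0.00) ✓; AT at 51.60° ✓; |AT| = 46.70 ✓; ∠ATN = 91.00° ✓; |TN| = 26.40 ✓; ∠(TN, NH) = 90.00° ✓; |NH| = 27.60 ✗.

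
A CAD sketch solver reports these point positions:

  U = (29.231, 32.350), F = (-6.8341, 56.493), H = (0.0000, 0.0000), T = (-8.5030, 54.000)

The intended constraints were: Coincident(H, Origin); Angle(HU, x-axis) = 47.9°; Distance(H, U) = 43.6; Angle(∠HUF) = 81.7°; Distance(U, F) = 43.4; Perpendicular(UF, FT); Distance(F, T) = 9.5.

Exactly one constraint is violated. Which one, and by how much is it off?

Distance(F, T) = 9.5 — off by 6.50.

H = (0.00, 0.00) ✓; HU at 47.90° ✓; |HU| = 43.60 ✓; ∠HUF = 81.70° ✓; |UF| = 43.40 ✓; ∠(UF, FT) = 90.00° ✓; |FT| = 3.000 ✗.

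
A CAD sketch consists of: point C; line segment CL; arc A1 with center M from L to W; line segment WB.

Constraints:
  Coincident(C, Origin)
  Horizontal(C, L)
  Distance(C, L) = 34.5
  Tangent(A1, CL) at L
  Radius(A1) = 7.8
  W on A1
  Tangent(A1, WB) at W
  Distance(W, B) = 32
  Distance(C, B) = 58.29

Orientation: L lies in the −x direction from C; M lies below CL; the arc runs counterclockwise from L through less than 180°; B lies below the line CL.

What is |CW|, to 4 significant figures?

43.00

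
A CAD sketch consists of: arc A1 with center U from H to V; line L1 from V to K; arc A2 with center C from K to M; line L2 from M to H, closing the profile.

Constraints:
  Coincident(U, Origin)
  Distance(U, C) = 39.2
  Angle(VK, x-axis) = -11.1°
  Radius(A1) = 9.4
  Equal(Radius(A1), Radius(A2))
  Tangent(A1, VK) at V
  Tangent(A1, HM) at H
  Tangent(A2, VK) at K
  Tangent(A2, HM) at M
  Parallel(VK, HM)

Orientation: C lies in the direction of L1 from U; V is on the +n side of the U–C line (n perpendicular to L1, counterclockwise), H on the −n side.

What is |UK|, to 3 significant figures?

40.3

The slot axis is L1's direction at -11.1°, so u = (cos -11.1°, sin -11.1°) = (0.981, -0.193) and n = (−sin -11.1°, cos -11.1°) = (0.193, 0.981). U is at the origin and C lies 39.2 along u from U, so C = 39.2·u = (38.5, -7.55). Tangency of A1 to both parallel lines with radius 9.4 puts V and H at U ± 9.4·n: V = (1.81, 9.22), H = (-1.81, -9.22). Equal radii place K and M the same way about C: K = C + 9.4·n = (40.3, 1.68), M = C − 9.4·n = (36.7, -16.8). Then |UK| = |K − U| = 40.3.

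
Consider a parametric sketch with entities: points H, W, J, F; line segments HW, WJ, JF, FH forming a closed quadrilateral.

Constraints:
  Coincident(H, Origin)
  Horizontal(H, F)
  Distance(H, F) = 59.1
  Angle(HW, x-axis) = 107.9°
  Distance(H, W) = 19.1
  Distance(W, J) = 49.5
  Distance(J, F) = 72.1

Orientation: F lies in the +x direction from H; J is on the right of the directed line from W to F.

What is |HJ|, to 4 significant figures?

31.86

Checks: |WJ| = 49.50 ✓; |JF| = 72.10 ✓.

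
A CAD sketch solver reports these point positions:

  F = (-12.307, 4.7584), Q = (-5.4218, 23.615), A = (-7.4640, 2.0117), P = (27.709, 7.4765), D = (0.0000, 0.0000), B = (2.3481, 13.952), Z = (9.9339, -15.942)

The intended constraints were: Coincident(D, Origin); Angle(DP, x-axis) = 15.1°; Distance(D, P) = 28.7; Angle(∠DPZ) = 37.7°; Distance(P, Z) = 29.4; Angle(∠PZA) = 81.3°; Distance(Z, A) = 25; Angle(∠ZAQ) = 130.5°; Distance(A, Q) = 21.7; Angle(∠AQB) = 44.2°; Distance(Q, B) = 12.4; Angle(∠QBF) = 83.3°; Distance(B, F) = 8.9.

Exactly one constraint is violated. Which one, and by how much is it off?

Distance(B, F) = 8.9 — off by 8.40.

D = (0.00, 0.00) ✓; DP at 15.10° ✓; |DP| = 28.70 ✓; ∠DPZ = 37.70° ✓; |PZ| = 29.40 ✓; ∠PZA = 81.30° ✓; |ZA| = 25.00 ✓; ∠ZAQ = 130.5° ✓; |AQ| = 21.70 ✓; ∠AQB = 44.20° ✓; |QB| = 12.40 ✓; ∠QBF = 83.30° ✓; |BF| = 17.30 ✗.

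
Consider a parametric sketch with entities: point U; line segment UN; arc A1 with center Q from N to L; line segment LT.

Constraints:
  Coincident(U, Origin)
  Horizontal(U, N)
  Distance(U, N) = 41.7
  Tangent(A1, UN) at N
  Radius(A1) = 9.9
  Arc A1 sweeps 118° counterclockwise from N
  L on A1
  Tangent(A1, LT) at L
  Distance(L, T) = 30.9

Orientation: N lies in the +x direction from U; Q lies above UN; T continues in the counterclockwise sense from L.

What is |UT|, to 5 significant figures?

55.146

On A1, N sits at bearing -90° from Q; a 118° counterclockwise sweep puts L at bearing 28°, so L = Q + 9.9·(cos 28°, sin 28°) = (50.441, 14.548). Since A1 is tangent to LT there, QL ⟂ LT, so LT runs along (−sin 28°, cos 28°); with |LT| = 30.9, T = (35.935, 41.831). Then |UT| = |T − U| = 55.146.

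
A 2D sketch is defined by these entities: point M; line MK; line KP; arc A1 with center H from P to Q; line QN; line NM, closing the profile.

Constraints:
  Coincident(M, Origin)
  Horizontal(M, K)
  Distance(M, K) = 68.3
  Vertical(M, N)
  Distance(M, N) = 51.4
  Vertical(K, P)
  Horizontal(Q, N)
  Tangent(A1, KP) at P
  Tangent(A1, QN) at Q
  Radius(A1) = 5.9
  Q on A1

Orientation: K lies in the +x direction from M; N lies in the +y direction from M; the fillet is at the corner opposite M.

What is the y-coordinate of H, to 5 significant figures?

45.500

MN is vertical with |MN| = 51.4 and N on the +y side, so N = (0.0000, 51.400). The virtual corner opposite M is at (68.300, 51.400). The tangent condition forces HP to be normal to KP and tangency of A1 to QN means the radius HQ is perpendicular to QN, with radius 5.9, so the center H sits 5.9 in from both sides at H = (62.400, 45.500). So H.y = 45.500.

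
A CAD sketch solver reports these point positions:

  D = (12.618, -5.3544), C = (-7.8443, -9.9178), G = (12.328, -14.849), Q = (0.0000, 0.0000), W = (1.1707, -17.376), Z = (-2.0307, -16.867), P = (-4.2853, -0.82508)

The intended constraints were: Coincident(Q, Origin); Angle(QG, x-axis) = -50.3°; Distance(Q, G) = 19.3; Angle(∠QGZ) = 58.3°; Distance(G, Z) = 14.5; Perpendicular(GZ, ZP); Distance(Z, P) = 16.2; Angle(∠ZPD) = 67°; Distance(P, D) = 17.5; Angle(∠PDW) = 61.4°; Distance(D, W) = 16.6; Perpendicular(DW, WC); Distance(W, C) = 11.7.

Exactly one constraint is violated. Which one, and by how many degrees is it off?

Perpendicular(DW, WC) — off by 4.00°.

Q = (0.00, 0.00) ✓; QG at -50.30° ✓; |QG| = 19.30 ✓; ∠QGZ = 58.30° ✓; |GZ| = 14.50 ✓; ∠(GZ, ZP) = 90.00° ✓; |ZP| = 16.20 ✓; ∠ZPD = 67.00° ✓; |PD| = 17.50 ✓; ∠PDW = 61.40° ✓; |DW| = 16.60 ✓; ∠(DW, WC) = 86.00° ✗; |WC| = 11.70 ✓.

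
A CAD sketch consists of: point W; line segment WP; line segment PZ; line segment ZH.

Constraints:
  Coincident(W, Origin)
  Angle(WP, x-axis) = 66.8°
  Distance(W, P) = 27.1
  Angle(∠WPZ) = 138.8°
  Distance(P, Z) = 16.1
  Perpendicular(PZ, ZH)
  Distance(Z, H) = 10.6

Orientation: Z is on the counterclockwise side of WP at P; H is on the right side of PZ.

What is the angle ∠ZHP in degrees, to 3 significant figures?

56.6°

W is at the origin; WP runs at 66.8° with length 27.1, so P = 27.1·(cos 66.8°, sin 66.8°) = (10.7, 24.9). ∠WPZ = 138.8°, so PZ runs at 66.8° + (180° − 138.8°) = 108° from the x-axis; with |PZ| = 16.1, Z = P + 16.1·(cos 108°, sin 108°) = (5.70, 40.2). The perpendicularity gives ZH at right angles to PZ; with |ZH| = 10.6 on the right of PZ, H = Z + 10.6·(0.951, 0.309) = (15.8, 43.5). Then cos ∠ZHP = HZ·HP / (|HZ||HP|), giving 56.6°.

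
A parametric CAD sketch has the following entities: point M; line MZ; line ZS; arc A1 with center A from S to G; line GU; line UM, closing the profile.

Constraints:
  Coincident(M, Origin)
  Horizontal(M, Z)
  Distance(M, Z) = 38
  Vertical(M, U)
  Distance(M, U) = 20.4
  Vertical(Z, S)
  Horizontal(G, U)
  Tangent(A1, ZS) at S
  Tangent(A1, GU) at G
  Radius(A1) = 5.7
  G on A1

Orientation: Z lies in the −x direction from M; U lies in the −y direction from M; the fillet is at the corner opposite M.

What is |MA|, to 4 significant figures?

35.49

M is at the origin; MZ is horizontal with |MZ| = 38.0 and Z on the −x side, so Z = (-38.00, 0.000). M and U share the same x with |MU| = 20.4 and U on the −y side, so U = (0.000, -20.40). The virtual corner opposite M is at (-38.00, -20.40). A1 meets ZS tangentially, so AS is at right angles to ZS and the tangent condition forces AG to be normal to GU, with radius 5.7, so the center A sits 5.7 in from both sides at A = (-32.30, -14.70). Then |MA| = |A − M| = 35.49.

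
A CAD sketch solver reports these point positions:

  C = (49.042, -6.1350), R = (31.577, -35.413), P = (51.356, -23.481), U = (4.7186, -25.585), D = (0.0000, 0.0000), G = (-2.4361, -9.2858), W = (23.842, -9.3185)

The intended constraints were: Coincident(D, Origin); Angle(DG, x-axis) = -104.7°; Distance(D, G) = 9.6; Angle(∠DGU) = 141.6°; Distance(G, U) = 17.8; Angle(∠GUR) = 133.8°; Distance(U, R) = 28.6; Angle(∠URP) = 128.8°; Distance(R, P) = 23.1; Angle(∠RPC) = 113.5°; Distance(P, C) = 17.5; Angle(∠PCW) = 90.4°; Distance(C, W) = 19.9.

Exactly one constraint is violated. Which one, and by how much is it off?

Distance(C, W) = 19.9 — off by 5.50.

D = (0.00, 0.00) ✓; DG at -104.7° ✓; |DG| = 9.600 ✓; ∠DGU = 141.6° ✓; |GU| = 17.80 ✓; ∠GUR = 133.8° ✓; |UR| = 28.60 ✓; ∠URP = 128.8° ✓; |RP| = 23.10 ✓; ∠RPC = 113.5° ✓; |PC| = 17.50 ✓; ∠PCW = 90.40° ✓; |CW| = 25.40 ✗.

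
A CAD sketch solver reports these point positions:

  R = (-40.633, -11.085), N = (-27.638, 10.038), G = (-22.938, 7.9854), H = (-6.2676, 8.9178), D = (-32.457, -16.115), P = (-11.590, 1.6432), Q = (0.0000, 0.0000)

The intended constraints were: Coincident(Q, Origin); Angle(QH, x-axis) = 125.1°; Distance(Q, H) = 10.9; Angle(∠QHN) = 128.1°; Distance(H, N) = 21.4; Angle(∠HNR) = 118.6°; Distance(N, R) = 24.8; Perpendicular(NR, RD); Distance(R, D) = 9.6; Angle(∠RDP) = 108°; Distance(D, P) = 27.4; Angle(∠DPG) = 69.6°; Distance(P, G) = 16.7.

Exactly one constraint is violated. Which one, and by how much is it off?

Distance(P, G) = 16.7 — off by 3.70.

Q = (0.00, 0.00) ✓; QH at 125.1° ✓; |QH| = 10.90 ✓; ∠QHN = 128.1° ✓; |HN| = 21.40 ✓; ∠HNR = 118.6° ✓; |NR| = 24.80 ✓; ∠(NR, RD) = 90.00° ✓; |RD| = 9.599 ✓; ∠RDP = 108.0° ✓; |DP| = 27.40 ✓; ∠DPG = 69.60° ✓; |PG| = 13.00 ✗.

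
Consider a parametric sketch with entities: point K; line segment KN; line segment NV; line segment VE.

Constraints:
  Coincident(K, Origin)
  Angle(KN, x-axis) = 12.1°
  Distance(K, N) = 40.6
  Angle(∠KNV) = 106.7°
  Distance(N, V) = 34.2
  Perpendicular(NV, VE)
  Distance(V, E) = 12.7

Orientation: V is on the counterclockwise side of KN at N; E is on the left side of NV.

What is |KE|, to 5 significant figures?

52.816

∠KNV = 106.7°, so NV runs at 12.1° + (180° − 106.7°) = 85.400° from the x-axis; with |NV| = 34.2, V = N + 34.2·(cos 85.400°, sin 85.400°) = (42.441, 42.600). NV ⟂ VE; with |VE| = 12.7 on the left of NV, E = V + 12.7·(-0.99678, 0.080199) = (29.782, 43.619). Then |KE| = |E − K| = 52.816.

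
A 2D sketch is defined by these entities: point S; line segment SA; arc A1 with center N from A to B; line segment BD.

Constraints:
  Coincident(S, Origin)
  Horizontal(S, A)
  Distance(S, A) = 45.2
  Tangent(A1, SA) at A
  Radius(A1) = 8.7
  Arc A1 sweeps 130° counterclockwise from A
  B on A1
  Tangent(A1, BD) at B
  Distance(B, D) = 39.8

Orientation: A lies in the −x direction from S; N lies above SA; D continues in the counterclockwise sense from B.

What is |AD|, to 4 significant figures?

48.61

S is at the origin; SA is horizontal with |SA| = 45.2 and A on the −x side, so A = (-45.20, 0.000). Since A1 is tangent to SA there, NA ⟂ SA, so N = A + (0, 8.7) = (-45.20, 8.700). On A1, A sits at bearing -90° from N; a 130° counterclockwise sweep puts B at bearing 40°, so B = N + 8.7·(cos 40°, sin 40°) = (-38.54, 14.29). Since A1 is tangent to BD there, NB ⟂ BD, so BD runs along (−sin 40°, cos 40°); with |BD| = 39.8, D = (-64.12, 44.78). Then |AD| = |D − A| = 48.61.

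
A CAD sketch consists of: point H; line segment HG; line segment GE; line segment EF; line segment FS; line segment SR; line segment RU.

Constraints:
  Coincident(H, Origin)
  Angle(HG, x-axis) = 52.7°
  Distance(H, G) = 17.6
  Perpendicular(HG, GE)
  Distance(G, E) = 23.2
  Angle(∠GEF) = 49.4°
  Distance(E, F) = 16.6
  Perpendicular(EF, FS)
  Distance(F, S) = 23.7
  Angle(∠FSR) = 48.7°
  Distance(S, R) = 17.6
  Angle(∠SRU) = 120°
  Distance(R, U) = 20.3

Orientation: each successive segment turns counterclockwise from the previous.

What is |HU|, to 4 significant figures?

25.32

H is at the origin; HG runs at 52.7° with length 17.6, so G = (10.67, 14.00). The perpendicularity gives GE at right angles to HG, so GE runs at 142.7°; with |GE| = 23.2, E = (-7.790, 28.06). ∠GEF = 49.4° gives EF at -86.70° from the x-axis; with |EF| = 16.6, F = (-6.834, 11.49). The perpendicularity gives FS at right angles to EF, so FS runs at 3.300°; with |FS| = 23.7, S = (16.83, 12.85). ∠FSR = 48.7° gives SR at 134.6° from the x-axis; with |SR| = 17.6, R = (4.469, 25.38). ∠SRU = 120.0° gives RU at -165.4° from the x-axis; with |RU| = 20.3, U = (-15.18, 20.27). Then |HU| = |U − H| = 25.32.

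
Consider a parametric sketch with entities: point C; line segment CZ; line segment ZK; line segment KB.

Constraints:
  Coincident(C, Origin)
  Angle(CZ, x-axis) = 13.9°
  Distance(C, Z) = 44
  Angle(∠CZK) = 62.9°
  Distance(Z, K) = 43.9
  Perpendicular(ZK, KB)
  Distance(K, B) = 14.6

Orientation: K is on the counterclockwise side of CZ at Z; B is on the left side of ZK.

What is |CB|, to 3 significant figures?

34.2

C is at the origin; CZ runs at 13.9° with length 44.0, so Z = 44.0·(cos 13.9°, sin 13.9°) = (42.7, 10.6). ∠CZK = 62.9°, so ZK runs at 13.9° + (180° − 62.9°) = 131° from the x-axis; with |ZK| = 43.9, K = Z + 43.9·(cos 131°, sin 131°) = (13.9, 43.7). ZK ⟂ KB; with |KB| = 14.6 on the left of ZK, B = K + 14.6·(-0.755, -0.656) = (2.89, 34.1). Then |CB| = |B − C| = 34.2.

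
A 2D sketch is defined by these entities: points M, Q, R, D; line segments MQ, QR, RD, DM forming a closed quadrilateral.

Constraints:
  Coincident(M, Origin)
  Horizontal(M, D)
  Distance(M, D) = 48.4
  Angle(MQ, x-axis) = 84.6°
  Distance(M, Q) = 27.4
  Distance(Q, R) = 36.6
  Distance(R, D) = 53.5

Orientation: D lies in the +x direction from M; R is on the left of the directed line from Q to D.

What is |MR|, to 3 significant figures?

59.2

M is at the origin; MD is horizontal with |MD| = 48.4 and D in +x, so D = (48.4, 0). MQ runs at 84.6° with |MQ| = 27.4, so Q = (2.58, 27.3). R is determined by |QR| = 36.6 and |RD| = 53.5 together: it lies at the intersection of circle(Q, 36.6) and circle(D, 53.5). With |QD| = 53.3, the foot of the radical line on QD is 12.4 from Q and the perpendicular offset is √(36.6² − 12.4²) = 34.4. Taking the left-of-QD solution: R = (30.8, 50.5).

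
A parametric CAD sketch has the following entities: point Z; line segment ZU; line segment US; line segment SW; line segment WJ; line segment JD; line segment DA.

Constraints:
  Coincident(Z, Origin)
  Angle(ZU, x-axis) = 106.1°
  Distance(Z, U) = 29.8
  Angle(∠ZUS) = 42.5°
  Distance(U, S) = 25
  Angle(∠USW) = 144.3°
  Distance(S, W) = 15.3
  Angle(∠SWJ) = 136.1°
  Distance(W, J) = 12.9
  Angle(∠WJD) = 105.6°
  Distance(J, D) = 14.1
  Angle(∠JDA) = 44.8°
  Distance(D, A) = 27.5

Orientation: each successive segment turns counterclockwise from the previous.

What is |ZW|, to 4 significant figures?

19.09

∠ZUS = 42.5° gives US at -116.4° from the x-axis; with |US| = 25.0, S = (-19.38, 6.238). ∠USW = 144.3° gives SW at -80.70° from the x-axis; with |SW| = 15.3, W = (-16.91, -8.860). Then |ZW| = |W − Z| = 19.09.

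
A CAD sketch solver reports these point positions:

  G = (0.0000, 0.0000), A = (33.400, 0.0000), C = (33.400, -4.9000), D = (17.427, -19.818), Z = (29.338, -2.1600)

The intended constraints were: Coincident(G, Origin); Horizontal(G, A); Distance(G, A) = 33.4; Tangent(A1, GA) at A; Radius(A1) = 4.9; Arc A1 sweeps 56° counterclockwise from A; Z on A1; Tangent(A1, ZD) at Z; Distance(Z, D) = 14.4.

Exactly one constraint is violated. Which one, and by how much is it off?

Distance(Z, D) = 14.4 — off by 6.90.

G = (0.00, 0.00) ✓; G.y = 0.00, A.y = 0.00 ✓; |GA| = 33.40 ✓; ∠(CA, AG) = 90.00° ✓; |CA| = 4.900 ✓; bearing(C→Z) − bearing(C→A) = 56.00° ✓; |CZ| = 4.900 ✓; ∠(CZ, ZD) = 90.00° ✓; |ZD| = 21.30 ✗.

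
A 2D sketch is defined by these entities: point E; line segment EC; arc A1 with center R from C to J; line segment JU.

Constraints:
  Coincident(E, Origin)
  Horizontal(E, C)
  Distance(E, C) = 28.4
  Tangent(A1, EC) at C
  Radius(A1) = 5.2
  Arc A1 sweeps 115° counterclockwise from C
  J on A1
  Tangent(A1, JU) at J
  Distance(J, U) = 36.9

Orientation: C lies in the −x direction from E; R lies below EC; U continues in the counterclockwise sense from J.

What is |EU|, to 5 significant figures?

44.439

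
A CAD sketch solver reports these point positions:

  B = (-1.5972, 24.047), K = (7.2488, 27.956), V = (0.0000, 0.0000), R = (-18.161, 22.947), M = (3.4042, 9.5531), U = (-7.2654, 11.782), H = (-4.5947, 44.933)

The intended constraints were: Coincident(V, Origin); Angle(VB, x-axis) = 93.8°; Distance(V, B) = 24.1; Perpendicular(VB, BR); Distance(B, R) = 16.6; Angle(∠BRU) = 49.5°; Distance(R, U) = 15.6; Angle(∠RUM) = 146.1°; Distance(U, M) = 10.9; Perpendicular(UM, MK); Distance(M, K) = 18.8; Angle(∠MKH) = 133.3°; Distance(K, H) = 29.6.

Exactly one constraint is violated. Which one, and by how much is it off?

Distance(K, H) = 29.6 — off by 8.90.

V = (0.00, 0.00) ✓; VB at 93.80° ✓; |VB| = 24.10 ✓; ∠(VB, BR) = 90.00° ✓; |BR| = 16.60 ✓; ∠BRU = 49.50° ✓; |RU| = 15.60 ✓; ∠RUM = 146.1° ✓; |UM| = 10.90 ✓; ∠(UM, MK) = 90.00° ✓; |MK| = 18.80 ✓; ∠MKH = 133.3° ✓; |KH| = 20.70 ✗.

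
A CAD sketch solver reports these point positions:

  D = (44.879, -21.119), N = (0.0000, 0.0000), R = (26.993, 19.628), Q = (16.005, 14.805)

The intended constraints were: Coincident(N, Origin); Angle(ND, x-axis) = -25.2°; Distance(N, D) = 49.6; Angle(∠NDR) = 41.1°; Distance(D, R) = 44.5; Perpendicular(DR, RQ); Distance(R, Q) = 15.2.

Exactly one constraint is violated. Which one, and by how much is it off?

Distance(R, Q) = 15.2 — off by 3.20.

N = (0.00, 0.00) ✓; ND at -25.20° ✓; |ND| = 49.60 ✓; ∠NDR = 41.10° ✓; |DR| = 44.50 ✓; ∠(DR, RQ) = 90.00° ✓; |RQ| = 12.00 ✗.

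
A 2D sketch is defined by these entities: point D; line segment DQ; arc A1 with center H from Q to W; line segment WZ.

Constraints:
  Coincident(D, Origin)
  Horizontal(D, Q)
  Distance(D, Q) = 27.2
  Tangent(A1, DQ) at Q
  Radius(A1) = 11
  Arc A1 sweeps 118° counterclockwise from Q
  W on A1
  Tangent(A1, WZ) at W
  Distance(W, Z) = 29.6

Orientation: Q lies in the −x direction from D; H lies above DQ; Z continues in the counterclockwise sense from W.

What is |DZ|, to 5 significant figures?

52.671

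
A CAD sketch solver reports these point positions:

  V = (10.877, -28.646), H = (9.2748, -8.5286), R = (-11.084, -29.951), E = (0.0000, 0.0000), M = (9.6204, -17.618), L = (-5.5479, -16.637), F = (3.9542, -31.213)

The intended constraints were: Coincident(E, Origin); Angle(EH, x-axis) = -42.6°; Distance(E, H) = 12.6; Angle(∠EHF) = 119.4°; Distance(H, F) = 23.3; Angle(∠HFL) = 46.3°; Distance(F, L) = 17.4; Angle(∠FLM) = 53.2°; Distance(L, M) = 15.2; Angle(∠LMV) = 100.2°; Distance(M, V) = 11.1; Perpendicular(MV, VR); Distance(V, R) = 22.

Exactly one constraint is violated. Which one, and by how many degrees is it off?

Perpendicular(MV, VR) — off by 3.10°.

E = (0.00, 0.00) ✓; EH at -42.60° ✓; |EH| = 12.60 ✓; ∠EHF = 119.4° ✓; |HF| = 23.30 ✓; ∠HFL = 46.30° ✓; |FL| = 17.40 ✓; ∠FLM = 53.20° ✓; |LM| = 15.20 ✓; ∠LMV = 100.2° ✓; |MV| = 11.10 ✓; ∠(MV, VR) = 93.10° ✗; |VR| = 22.00 ✓.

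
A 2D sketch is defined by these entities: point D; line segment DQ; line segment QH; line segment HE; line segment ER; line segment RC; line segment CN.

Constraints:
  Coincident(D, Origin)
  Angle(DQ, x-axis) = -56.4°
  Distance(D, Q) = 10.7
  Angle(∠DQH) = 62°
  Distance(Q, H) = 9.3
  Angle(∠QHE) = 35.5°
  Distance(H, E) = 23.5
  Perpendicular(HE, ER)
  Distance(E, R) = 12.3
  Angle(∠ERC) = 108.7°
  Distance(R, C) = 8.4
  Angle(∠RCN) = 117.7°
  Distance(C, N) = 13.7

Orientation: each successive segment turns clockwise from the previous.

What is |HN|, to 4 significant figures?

7.897

D is at the origin; DQ runs at -56.4° with length 10.7, so Q = (5.921, -8.912). ∠DQH = 62.0° gives QH at -174.4° from the x-axis; with |QH| = 9.3, H = (-3.334, -9.820). ∠QHE = 35.5° gives HE at 41.10° from the x-axis; with |HE| = 23.5, E = (14.37, 5.629). HE is perpendicular to ER, so ER runs at -48.90°; with |ER| = 12.3, R = (22.46, -3.640). ∠ERC = 108.7° gives RC at -120.2° from the x-axis; with |RC| = 8.4, C = (18.23, -10.90). ∠RCN = 117.7° gives CN at 177.5° from the x-axis; with |CN| = 13.7, N = (4.548, -10.30). Then |HN| = |N − H| = 7.897.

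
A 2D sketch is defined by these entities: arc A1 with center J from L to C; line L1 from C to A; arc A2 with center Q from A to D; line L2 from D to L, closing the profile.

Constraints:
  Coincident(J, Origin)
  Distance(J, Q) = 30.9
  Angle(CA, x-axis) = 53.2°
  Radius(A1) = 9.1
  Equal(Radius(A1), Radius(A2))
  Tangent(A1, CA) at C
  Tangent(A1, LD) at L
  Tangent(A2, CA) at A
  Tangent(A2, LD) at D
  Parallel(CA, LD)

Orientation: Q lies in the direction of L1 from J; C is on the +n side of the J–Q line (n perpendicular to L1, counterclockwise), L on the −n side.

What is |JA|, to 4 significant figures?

32.21

The slot axis is L1's direction at 53.2°, so u = (cos 53.2°, sin 53.2°) = (0.5990, 0.8007) and n = (−sin 53.2°, cos 53.2°) = (-0.8007, 0.5990). J is at the origin and Q lies 30.9 along u from J, so Q = 30.9·u = (18.51, 24.74). Tangency of A1 to both parallel lines with radius 9.1 puts C and L at J ± 9.1·n: C = (-7.287, 5.451), L = (7.287, -5.451). Equal radii place A and D the same way about Q: A = Q + 9.1·n = (11.22, 30.19), D = Q − 9.1·n = (25.80, 19.29). Then |JA| = |A − J| = 32.21.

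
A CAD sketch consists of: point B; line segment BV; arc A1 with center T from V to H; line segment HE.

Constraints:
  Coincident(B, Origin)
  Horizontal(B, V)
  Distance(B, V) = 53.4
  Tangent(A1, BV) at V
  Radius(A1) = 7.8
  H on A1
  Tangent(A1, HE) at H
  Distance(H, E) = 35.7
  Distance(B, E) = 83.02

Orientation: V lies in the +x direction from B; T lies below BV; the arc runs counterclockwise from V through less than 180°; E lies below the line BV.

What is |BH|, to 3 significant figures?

49.8

Checks: B.y = 0.00, V.y = 0.00 ✓; |TH| = 7.800 ✓; ∠(TH, HE) = 90.00° ✓; |HE| = 35.70 ✓; |BE| = 83.02 ✓.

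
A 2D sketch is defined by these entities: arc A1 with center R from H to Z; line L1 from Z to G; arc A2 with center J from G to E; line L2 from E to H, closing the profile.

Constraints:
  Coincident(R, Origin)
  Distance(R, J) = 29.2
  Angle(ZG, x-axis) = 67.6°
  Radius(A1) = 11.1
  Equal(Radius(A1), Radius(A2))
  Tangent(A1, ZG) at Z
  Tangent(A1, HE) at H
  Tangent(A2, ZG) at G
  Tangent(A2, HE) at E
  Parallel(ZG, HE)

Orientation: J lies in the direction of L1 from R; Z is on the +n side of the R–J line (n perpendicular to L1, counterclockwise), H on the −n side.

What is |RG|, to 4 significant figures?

31.24

Tangency of A1 to both parallel lines with radius 11.1 puts Z and H at R ± 11.1·n: Z = (-10.26, 4.230), H = (10.26, -4.230). Equal radii place G and E the same way about J: G = J + 11.1·n = (0.8648, 31.23), E = J − 11.1·n = (21.39, 22.77). Then |RG| = |G − R| = 31.24.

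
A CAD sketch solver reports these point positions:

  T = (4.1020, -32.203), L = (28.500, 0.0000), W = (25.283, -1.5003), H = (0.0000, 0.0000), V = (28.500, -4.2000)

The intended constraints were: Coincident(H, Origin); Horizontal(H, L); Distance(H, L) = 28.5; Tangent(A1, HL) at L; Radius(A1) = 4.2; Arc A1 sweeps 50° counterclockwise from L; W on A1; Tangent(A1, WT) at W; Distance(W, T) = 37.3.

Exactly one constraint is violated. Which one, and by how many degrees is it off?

Tangent(A1, WT) at W — off by 5.40°.

H = (0.00, 0.00) ✓; H.y = 0.00, L.y = 0.00 ✓; |HL| = 28.50 ✓; ∠(VL, LH) = 90.00° ✓; |VL| = 4.200 ✓; bearing(V→W) − bearing(V→L) = 50.00° ✓; |VW| = 4.200 ✓; ∠(VW, WT) = 84.60° ✗; |WT| = 37.30 ✓.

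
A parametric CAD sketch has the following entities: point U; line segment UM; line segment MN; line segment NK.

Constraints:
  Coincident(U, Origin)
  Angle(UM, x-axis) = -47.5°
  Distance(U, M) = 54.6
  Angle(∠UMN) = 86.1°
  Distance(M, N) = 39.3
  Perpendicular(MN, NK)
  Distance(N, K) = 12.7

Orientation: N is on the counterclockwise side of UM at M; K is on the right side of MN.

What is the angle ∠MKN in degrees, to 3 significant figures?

72.1°

U is at the origin; UM runs at -47.5° with length 54.6, so M = 54.6·(cos -47.5°, sin -47.5°) = (36.9, -40.3). ∠UMN = 86.1°, so MN runs at -47.5° + (180° − 86.1°) = 46.4° from the x-axis; with |MN| = 39.3, N = M + 39.3·(cos 46.4°, sin 46.4°) = (64.0, -11.8). MN is perpendicular to NK; with |NK| = 12.7 on the right of MN, K = N + 12.7·(0.724, -0.690) = (73.2, -20.6). Then cos ∠MKN = KM·KN / (|KM||KN|), giving 72.1°.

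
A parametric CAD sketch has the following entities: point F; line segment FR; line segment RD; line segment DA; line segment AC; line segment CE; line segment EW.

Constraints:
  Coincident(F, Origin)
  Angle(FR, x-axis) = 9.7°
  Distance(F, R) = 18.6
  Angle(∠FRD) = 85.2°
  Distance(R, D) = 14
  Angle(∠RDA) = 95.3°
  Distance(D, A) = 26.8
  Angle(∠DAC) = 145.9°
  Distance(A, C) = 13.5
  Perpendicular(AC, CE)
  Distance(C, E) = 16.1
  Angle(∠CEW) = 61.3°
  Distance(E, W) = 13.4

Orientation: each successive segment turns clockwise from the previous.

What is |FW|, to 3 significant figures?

7.53

F is at the origin; FR runs at 9.7° with length 18.6, so R = (18.3, 3.13). ∠FRD = 85.2° gives RD at -85.1° from the x-axis; with |RD| = 14.0, D = (19.5, -10.8). ∠RDA = 95.3° gives DA at -170° from the x-axis; with |DA| = 26.8, A = (-6.85, -15.6). ∠DAC = 145.9° gives AC at 156° from the x-axis; with |AC| = 13.5, C = (-19.2, -10.1). AC is perpendicular to CE, so CE runs at 66.1°; with |CE| = 16.1, E = (-12.7, 4.63). ∠CEW = 61.3° gives EW at -52.6° from the x-axis; with |EW| = 13.4, W = (-4.53, -6.02). Then |FW| = |W − F| = 7.53.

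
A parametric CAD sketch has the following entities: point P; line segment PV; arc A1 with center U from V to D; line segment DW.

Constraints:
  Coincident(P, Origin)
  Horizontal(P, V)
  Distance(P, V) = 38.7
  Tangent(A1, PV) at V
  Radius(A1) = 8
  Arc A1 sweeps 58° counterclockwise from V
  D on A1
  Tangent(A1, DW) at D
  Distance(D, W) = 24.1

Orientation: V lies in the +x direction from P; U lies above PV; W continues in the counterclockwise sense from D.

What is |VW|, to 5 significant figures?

31.113

On A1, V sits at bearing -90° from U; a 58° counterclockwise sweep puts D at bearing -32°, so D = U + 8.0·(cos -32°, sin -32°) = (45.484, 3.7606). Since A1 is tangent to DW there, UD ⟂ DW, so DW runs along (−sin -32°, cos -32°); with |DW| = 24.1, W = (58.255, 24.199). Then |VW| = |W − V| = 31.113.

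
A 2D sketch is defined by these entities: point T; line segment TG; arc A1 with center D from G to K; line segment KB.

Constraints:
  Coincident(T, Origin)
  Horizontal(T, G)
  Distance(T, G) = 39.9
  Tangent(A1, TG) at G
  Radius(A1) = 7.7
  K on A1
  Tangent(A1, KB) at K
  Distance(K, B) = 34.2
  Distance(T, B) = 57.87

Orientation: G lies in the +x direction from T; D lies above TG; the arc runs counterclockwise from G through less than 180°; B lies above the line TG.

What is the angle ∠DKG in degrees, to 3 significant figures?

37.9°

T is at the origin; T and G share the same y with |TG| = 39.9 and G on the +x side, so G = (39.9, 0.00). A1 meets TG tangentially, so DG is at right angles to TG, so D = G + (0, 7.7) = (39.9, 7.70). Since DK ⟂ KB (tangency), |DB| = √(7.7² + 34.2²) = 35.1 regardless of where K sits on A1. So B lies on both circle(T, 57.87) and circle(D, 35.1); the above-TG intersection is B = (39.0, 42.7). K is the foot of the tangent from B: K = (47.4, 9.58).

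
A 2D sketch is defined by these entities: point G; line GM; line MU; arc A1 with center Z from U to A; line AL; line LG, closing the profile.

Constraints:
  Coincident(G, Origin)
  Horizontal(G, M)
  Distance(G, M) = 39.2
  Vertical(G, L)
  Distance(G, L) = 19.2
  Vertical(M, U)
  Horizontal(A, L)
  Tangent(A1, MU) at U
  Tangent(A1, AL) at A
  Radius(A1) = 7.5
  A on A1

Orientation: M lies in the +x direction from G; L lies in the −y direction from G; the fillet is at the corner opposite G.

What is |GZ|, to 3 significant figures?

33.8

G and L share the same x with |GL| = 19.2 and L on the −y side, so L = (0.00, -19.2). The virtual corner opposite G is at (39.2, -19.2). The tangent condition forces ZU to be normal to MU and the tangent condition forces ZA to be normal to AL, with radius 7.5, so the center Z sits 7.5 in from both sides at Z = (31.7, -11.7). Then |GZ| = |Z − G| = 33.8.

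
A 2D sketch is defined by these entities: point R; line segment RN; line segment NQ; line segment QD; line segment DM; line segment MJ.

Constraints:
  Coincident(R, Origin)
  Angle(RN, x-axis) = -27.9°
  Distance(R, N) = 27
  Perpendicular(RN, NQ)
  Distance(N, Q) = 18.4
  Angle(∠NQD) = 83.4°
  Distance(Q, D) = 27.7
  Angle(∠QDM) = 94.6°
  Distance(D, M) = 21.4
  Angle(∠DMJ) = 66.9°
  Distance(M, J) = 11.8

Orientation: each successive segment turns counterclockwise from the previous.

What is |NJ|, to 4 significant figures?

16.13

∠QDM = 94.6° gives DM at -115.9° from the x-axis; with |DM| = 21.4, M = (-2.684, -5.561). ∠DMJ = 66.9° gives MJ at -2.800° from the x-axis; with |MJ| = 11.8, J = (9.102, -6.138). Then |NJ| = |J − N| = 16.13.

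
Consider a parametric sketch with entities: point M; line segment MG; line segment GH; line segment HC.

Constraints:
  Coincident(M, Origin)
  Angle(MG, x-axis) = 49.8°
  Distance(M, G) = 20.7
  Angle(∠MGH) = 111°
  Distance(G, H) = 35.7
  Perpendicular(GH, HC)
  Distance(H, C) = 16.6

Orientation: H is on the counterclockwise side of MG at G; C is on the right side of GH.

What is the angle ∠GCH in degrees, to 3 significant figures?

65.1°

M is at the origin; MG runs at 49.8° with length 20.7, so G = 20.7·(cos 49.8°, sin 49.8°) = (13.4, 15.8). ∠MGH = 111.0°, so GH runs at 49.8° + (180° − 111.0°) = 119° from the x-axis; with |GH| = 35.7, H = G + 35.7·(cos 119°, sin 119°) = (-3.84, 47.1). GH is perpendicular to HC; with |HC| = 16.6 on the right of GH, C = H + 16.6·(0.876, 0.482) = (10.7, 55.1). Then cos ∠GCH = CG·CH / (|CG||CH|), giving 65.1°.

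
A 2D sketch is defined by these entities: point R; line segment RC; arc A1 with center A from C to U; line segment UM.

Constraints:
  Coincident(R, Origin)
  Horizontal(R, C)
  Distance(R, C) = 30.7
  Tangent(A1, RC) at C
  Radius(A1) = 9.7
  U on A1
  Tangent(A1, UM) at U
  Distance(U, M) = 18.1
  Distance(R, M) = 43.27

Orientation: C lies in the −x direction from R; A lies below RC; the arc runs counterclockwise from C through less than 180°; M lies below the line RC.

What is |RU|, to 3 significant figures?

41.8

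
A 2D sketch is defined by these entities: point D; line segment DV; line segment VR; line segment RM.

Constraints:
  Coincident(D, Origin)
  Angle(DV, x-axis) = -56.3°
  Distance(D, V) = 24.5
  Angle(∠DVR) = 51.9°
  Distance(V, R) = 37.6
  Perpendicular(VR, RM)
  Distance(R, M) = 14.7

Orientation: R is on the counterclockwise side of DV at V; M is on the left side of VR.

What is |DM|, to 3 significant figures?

22.9

D is at the origin; DV runs at -56.3° with length 24.5, so V = 24.5·(cos -56.3°, sin -56.3°) = (13.6, -20.4). ∠DVR = 51.9°, so VR runs at -56.3° + (180° − 51.9°) = 71.8° from the x-axis; with |VR| = 37.6, R = V + 37.6·(cos 71.8°, sin 71.8°) = (25.3, 15.3). VR ⟂ RM; with |RM| = 14.7 on the left of VR, M = R + 14.7·(-0.950, 0.312) = (11.4, 19.9). Then |DM| = |M − D| = 22.9.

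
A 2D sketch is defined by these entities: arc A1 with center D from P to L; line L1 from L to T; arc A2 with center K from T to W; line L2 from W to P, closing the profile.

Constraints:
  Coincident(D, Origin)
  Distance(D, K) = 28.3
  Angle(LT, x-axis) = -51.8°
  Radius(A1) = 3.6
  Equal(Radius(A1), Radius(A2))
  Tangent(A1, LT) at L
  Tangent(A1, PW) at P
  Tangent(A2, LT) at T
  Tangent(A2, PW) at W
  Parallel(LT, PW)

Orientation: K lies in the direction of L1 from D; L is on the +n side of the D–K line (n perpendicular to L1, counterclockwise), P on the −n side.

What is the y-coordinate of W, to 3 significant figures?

-24.5

The slot axis is L1's direction at -51.8°, so u = (cos -51.8°, sin -51.8°) = (0.618, -0.786) and n = (−sin -51.8°, cos -51.8°) = (0.786, 0.618). D is at the origin and K lies 28.3 along u from D, so K = 28.3·u = (17.5, -22.2). Tangency of A1 to both parallel lines with radius 3.6 puts L and P at D ± 3.6·n: L = (2.83, 2.23), P = (-2.83, -2.23). Equal radii place T and W the same way about K: T = K + 3.6·n = (20.3, -20.0), W = K − 3.6·n = (14.7, -24.5). So W.y = -24.5.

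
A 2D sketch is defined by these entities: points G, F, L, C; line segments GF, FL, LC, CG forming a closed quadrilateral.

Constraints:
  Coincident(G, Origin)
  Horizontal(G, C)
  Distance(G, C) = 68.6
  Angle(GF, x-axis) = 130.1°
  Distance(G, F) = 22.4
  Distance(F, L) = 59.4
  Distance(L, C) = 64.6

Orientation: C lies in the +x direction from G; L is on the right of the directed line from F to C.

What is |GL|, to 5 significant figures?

37.685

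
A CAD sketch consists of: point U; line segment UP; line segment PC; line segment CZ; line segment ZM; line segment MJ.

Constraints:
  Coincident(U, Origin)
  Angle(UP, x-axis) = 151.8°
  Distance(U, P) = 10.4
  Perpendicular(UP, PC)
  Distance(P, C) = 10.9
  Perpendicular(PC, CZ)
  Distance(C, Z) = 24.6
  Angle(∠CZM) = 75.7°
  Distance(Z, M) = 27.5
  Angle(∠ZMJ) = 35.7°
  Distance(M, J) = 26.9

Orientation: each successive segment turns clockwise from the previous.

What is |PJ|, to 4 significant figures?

12.26

U is at the origin; UP runs at 151.8° with length 10.4, so P = (-9.166, 4.915). UP is perpendicular to PC, so PC runs at 61.80°; with |PC| = 10.9, C = (-4.015, 14.52). The perpendicularity gives CZ at right angles to PC, so CZ runs at -28.20°; with |CZ| = 24.6, Z = (17.67, 2.896). ∠CZM = 75.7° gives ZM at -132.5° from the x-axis; with |ZM| = 27.5, M = (-0.9134, -17.38). ∠ZMJ = 35.7° gives MJ at 83.20° from the x-axis; with |MJ| = 26.9, J = (2.272, 9.332). Then |PJ| = |J − P| = 12.26.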